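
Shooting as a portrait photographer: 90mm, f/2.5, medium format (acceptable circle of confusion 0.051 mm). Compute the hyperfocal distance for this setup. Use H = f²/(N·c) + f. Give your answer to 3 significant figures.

Hyperfocal distance H = f²/(N·c) + f = 90²/(2.5 × 0.051) + 90 = 8100/0.1275 + 90 ≈ 63619.4 mm ≈ 63.6 m.

63.6 m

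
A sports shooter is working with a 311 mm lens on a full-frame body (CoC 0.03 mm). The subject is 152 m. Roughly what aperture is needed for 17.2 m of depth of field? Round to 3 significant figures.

f/1.20

Write h = H − f = f²/(N·c). The thin-lens limits are Dn = s·h/(h + (s−f)) and Df = s·h/(h − (s−f)), so DoF = Df − Dn = 2·s·(s−f)·h / (h² − (s−f)²).
That is a quadratic in h: DoF·h² − 2·s·(s−f)·h − DoF·(s−f)² = 0 ⇒ h = (s−f)·(s + √(s² + DoF²)) / DoF = 151689 × (152000 + √(152000² + 17200²)) / 17200 = 151689 × (152000 + 152970) / 17200 ≈ 2689570 mm.
Then N = f²/(c·h) = 311² / (0.03 × 2689570) = 96721 / 80687 ≈ 1.20.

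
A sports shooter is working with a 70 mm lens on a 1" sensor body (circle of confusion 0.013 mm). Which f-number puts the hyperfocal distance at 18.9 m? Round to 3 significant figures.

Rearrange H = f²/(N·c) + f for N: N = f² / ((H − f)·c).
N = 70² / ((18900 − 70) × 0.013) = 4900 / 244.8 ≈ 20.

f/20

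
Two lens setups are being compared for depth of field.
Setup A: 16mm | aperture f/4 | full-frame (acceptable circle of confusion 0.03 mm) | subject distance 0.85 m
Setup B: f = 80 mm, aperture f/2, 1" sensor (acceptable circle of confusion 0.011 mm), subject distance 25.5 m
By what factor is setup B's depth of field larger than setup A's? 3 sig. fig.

Setup A: H = 16²/(4×0.03) + 16 ≈ 2149.3 mm; DoF = Df − Dn = 1395.59 − 611.10 ≈ 784.49 mm.
Setup B: H = 80²/(2×0.011) + 80 ≈ 290989.1 mm; DoF = Df − Dn = 27941.6 − 23450.8 ≈ 4490.8 mm.
Ratio = 4490.8 / 784.49 ≈ 5.72.

5.72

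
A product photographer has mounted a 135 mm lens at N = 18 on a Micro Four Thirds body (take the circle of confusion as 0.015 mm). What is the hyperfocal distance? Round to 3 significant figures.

67.6 m

Hyperfocal distance H = f²/(N·c) + f = 135²/(18 × 0.015) + 135 = 18225/0.27 + 135 ≈ 67635.0 mm ≈ 67.6 m.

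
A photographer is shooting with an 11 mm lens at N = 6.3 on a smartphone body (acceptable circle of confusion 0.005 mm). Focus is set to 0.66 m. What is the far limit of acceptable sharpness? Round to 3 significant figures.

0.794 m

Hyperfocal distance H = f²/(N·c) + f = 11²/(6.3 × 0.005) + 11 = 121/0.0315 + 11 ≈ 3852.3 mm ≈ 3.852 m.
Far limit Df = s·(H − f)/(H − s) = 660 × (3852.3 − 11) / (3852.3 − 660) = 660 × 3841.3 / 3192.3 ≈ 794.18 mm ≈ 0.794 m.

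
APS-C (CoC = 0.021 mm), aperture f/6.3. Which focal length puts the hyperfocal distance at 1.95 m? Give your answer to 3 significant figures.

From H = f²/(N·c) + f, with f ≪ H: f ≈ √(H·N·c) = √(1950 × 6.3 × 0.021) = √257.99 ≈ 16.06 mm.
Exact: f² + N·c·f − N·c·H = 0 ⇒ f = (−N·c + √((N·c)² + 4·N·c·H))/2 = (−0.1323 + √1032.0)/2 ≈ 15.996 mm ≈ 16.0 mm.

16.0 mm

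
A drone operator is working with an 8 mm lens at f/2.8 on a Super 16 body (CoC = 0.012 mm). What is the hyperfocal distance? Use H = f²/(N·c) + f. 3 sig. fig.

1.91 m

Hyperfocal distance H = f²/(N·c) + f = 8²/(2.8 × 0.012) + 8 = 64/0.0336 + 8 ≈ 1912.8 mm ≈ 1.91 m.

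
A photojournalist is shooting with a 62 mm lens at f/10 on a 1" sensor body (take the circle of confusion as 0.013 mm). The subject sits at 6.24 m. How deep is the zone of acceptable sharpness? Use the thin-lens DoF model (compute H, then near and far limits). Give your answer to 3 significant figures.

2.73 m

Hyperfocal distance H = f²/(N·c) + f = 62²/(10 × 0.013) + 62 = 3844/0.13 + 62 ≈ 29631.2 mm ≈ 29.63 m.
Near limit Dn = s·(H − f)/(H + s − 2f) = 6240 × (29631.2 − 62) / (29631.2 + 6240 − 2 × 62) = 6240 × 29569.2 / 35747.2 ≈ 5161.6 mm.
Far limit Df = s·(H − f)/(H − s) = 6240 × (29631.2 − 62) / (29631.2 − 6240) = 6240 × 29569.2 / 23391.2 ≈ 7888.1 mm.
Depth of field = Df − Dn = 7888.1 − 5161.6 ≈ 2726.5 mm ≈ 2.73 m.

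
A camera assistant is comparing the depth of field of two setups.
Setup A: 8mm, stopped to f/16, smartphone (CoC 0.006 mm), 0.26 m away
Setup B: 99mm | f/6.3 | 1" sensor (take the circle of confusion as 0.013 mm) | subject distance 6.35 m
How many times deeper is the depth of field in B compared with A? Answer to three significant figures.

2.90

Setup A: H = 8²/(16×0.006) + 8 ≈ 674.7 mm; DoF = Df − Dn = 418.01 − 188.68 ≈ 229.33 mm.
Setup B: H = 99²/(6.3×0.013) + 99 ≈ 119769.3 mm; DoF = Df − Dn = 6699.97 − 6034.77 ≈ 665.20 mm.
Ratio = 665.20 / 229.33 ≈ 2.90.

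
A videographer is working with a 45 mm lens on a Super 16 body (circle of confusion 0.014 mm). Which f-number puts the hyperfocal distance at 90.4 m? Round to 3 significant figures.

Rearrange H = f²/(N·c) + f for N: N = f² / ((H − f)·c).
N = 45² / ((90400 − 45) × 0.014) = 2025 / 1265 ≈ 1.60.

f/1.60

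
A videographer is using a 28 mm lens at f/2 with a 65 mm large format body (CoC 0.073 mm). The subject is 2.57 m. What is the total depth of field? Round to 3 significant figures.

3.14 m

Hyperfocal distance H = f²/(N·c) + f = 28²/(2 × 0.073) + 28 = 784/0.146 + 28 ≈ 5397.9 mm ≈ 5.398 m.
Near limit Dn = s·(H − f)/(H + s − 2f) = 2570 × (5397.9 − 28) / (5397.9 + 2570 − 2 × 28) = 2570 × 5369.9 / 7911.9 ≈ 1744.3 mm.
Far limit Df = s·(H − f)/(H − s) = 2570 × (5397.9 − 28) / (5397.9 − 2570) = 2570 × 5369.9 / 2827.9 ≈ 4880.2 mm.
Depth of field = Df − Dn = 4880.2 − 1744.3 ≈ 3135.9 mm ≈ 3.14 m.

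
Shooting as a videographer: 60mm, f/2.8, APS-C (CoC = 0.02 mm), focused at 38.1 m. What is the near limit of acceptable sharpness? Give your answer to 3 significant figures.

Hyperfocal distance H = f²/(N·c) + f = 60²/(2.8 × 0.02) + 60 = 3600/0.056 + 60 ≈ 64345.7 mm ≈ 64.35 m.
Near limit Dn = s·(H − f)/(H + s − 2f) = 38100 × (64345.7 − 60) / (64345.7 + 38100 − 2 × 60) = 38100 × 64285.7 / 102325.7 ≈ 23936 mm ≈ 23.9 m.

23.9 m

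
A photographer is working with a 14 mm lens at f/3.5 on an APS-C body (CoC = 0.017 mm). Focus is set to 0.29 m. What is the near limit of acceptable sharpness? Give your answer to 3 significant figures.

Hyperfocal distance H = f²/(N·c) + f = 14²/(3.5 × 0.017) + 14 = 196/0.0595 + 14 ≈ 3308.1 mm ≈ 3.308 m.
Near limit Dn = s·(H − f)/(H + s − 2f) = 290 × (3308.1 − 14) / (3308.1 + 290 − 2 × 14) = 290 × 3294.1 / 3570.1 ≈ 267.58 mm.

268 mm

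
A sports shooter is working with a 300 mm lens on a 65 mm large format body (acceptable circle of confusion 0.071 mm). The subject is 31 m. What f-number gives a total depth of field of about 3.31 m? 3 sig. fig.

f/2.20

Write h = H − f = f²/(N·c). The thin-lens limits are Dn = s·h/(h + (s−f)) and Df = s·h/(h − (s−f)), so DoF = Df − Dn = 2·s·(s−f)·h / (h² − (s−f)²).
That is a quadratic in h: DoF·h² − 2·s·(s−f)·h − DoF·(s−f)² = 0 ⇒ h = (s−f)·(s + √(s² + DoF²)) / DoF = 30700 × (31000 + √(31000² + 3310²)) / 3310 = 30700 × (31000 + 31176.2) / 3310 ≈ 576680 mm.
Then N = f²/(c·h) = 300² / (0.071 × 576680) = 90000 / 40944 ≈ 2.20.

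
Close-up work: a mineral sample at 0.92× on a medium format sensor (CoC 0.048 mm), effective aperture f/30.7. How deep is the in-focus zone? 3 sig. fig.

At magnification m, DoF ≈ 2·N_eff·c/m² = 2 × 30.7 × 0.048 / 0.92² = 2.947 / 0.8464 ≈ 3.48 mm.

3.48 mm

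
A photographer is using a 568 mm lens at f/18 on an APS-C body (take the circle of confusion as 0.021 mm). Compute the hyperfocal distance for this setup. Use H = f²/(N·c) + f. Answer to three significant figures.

Hyperfocal distance H = f²/(N·c) + f = 568²/(18 × 0.021) + 568 = 322624/0.378 + 568 ≈ 854070.6 mm ≈ 854 m.

854 m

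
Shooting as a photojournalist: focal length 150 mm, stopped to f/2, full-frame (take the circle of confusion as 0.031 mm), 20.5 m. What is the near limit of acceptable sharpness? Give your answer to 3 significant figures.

Hyperfocal distance H = f²/(N·c) + f = 150²/(2 × 0.031) + 150 = 22500/0.062 + 150 ≈ 363053.2 mm ≈ 363.1 m.
Near limit Dn = s·(H − f)/(H + s − 2f) = 20500 × (363053.2 − 150) / (363053.2 + 20500 − 2 × 150) = 20500 × 362903.2 / 383253.2 ≈ 19411 mm ≈ 19.4 m.

19.4 m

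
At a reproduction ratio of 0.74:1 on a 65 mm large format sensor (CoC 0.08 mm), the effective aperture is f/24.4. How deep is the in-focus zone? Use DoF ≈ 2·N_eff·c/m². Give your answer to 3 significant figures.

7.13 mm

At magnification m, DoF ≈ 2·N_eff·c/m² = 2 × 24.4 × 0.08 / 0.74² = 3.904 / 0.5476 ≈ 7.13 mm.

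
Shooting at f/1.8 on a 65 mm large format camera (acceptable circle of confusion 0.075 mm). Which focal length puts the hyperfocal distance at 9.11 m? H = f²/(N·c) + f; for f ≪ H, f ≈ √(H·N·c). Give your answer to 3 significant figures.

35.0 mm

From H = f²/(N·c) + f, with f ≪ H: f ≈ √(H·N·c) = √(9110 × 1.8 × 0.075) = √1229.9 ≈ 35.07 mm.
Exact: f² + N·c·f − N·c·H = 0 ⇒ f = (−N·c + √((N·c)² + 4·N·c·H))/2 = (−0.135 + √4919.4)/2 ≈ 35.002 mm ≈ 35.0 mm.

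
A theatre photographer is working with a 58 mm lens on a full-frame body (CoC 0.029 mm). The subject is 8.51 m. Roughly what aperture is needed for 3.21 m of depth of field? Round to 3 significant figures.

Write h = H − f = f²/(N·c). The thin-lens limits are Dn = s·h/(h + (s−f)) and Df = s·h/(h − (s−f)), so DoF = Df − Dn = 2·s·(s−f)·h / (h² − (s−f)²).
That is a quadratic in h: DoF·h² − 2·s·(s−f)·h − DoF·(s−f)² = 0 ⇒ h = (s−f)·(s + √(s² + DoF²)) / DoF = 8452 × (8510 + √(8510² + 3210²)) / 3210 = 8452 × (8510 + 9095.28) / 3210 ≈ 46355 mm.
Then N = f²/(c·h) = 58² / (0.029 × 46355) = 3364 / 1344.3 ≈ 2.50.

f/2.50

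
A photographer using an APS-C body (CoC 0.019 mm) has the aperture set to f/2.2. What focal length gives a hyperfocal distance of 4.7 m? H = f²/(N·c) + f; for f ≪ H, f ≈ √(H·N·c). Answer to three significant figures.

14.0 mm

From H = f²/(N·c) + f, with f ≪ H: f ≈ √(H·N·c) = √(4700 × 2.2 × 0.019) = √196.46 ≈ 14.02 mm.
The +f correction barely moves this — solving exactly, f² + N·c·f − N·c·H = 0 ⇒ f = (−N·c + √((N·c)² + 4·N·c·H))/2 = (−0.0418 + √785.84)/2 ≈ 13.996 mm, so f ≈ 14.0 mm.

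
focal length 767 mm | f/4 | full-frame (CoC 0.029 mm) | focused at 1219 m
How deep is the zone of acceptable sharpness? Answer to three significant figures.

622 m

Hyperfocal distance H = f²/(N·c) + f = 767²/(4 × 0.029) + 767 = 588289/0.116 + 767 ≈ 5072223.9 mm ≈ 5072 m.
Near limit Dn = s·(H − f)/(H + s − 2f) = 1219000 × (5072223.9 − 767) / (5072223.9 + 1219000 − 2 × 767) = 1219000 × 5071456.9 / 6289689.9 ≈ 982895 mm.
Far limit Df = s·(H − f)/(H − s) = 1219000 × (5072223.9 − 767) / (5072223.9 − 1219000) = 1219000 × 5071456.9 / 3853223.9 ≈ 1604398 mm.
Depth of field = Df − Dn = 1604398 − 982895 ≈ 621503 mm ≈ 622 m.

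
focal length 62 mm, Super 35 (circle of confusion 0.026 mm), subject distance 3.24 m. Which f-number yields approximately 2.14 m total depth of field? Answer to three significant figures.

f/14

Write h = H − f = f²/(N·c). The thin-lens limits are Dn = s·h/(h + (s−f)) and Df = s·h/(h − (s−f)), so DoF = Df − Dn = 2·s·(s−f)·h / (h² − (s−f)²).
That is a quadratic in h: DoF·h² − 2·s·(s−f)·h − DoF·(s−f)² = 0 ⇒ h = (s−f)·(s + √(s² + DoF²)) / DoF = 3178 × (3240 + √(3240² + 2140²)) / 2140 = 3178 × (3240 + 3882.94) / 2140 ≈ 10578 mm.
Then N = f²/(c·h) = 62² / (0.026 × 10578) = 3844 / 275.03 ≈ 14.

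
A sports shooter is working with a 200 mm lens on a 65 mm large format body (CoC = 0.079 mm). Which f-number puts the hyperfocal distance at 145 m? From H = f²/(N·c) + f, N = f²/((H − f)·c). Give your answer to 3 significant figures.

Rearrange H = f²/(N·c) + f for N: N = f² / ((H − f)·c).
N = 200² / ((145000 − 200) × 0.079) = 40000 / 11439 ≈ 3.50.

f/3.50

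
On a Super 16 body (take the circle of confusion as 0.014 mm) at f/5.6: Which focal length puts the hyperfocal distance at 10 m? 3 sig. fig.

28.0 mm

From H = f²/(N·c) + f, with f ≪ H: f ≈ √(H·N·c) = √(10000 × 5.6 × 0.014) = √784.00 ≈ 28.00 mm.
The +f correction barely moves this — solving exactly, f² + N·c·f − N·c·H = 0 ⇒ f = (−N·c + √((N·c)² + 4·N·c·H))/2 = (−0.0784 + √3136.0)/2 ≈ 27.961 mm, so f ≈ 28.0 mm.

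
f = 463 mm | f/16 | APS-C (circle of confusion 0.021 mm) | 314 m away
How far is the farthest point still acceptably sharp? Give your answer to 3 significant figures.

617 m

Hyperfocal distance H = f²/(N·c) + f = 463²/(16 × 0.021) + 463 = 214369/0.336 + 463 ≈ 638466.0 mm ≈ 638.5 m.
Far limit Df = s·(H − f)/(H − s) = 314000 × (638466.0 − 463) / (638466.0 − 314000) = 314000 × 638003.0 / 324466.0 ≈ 617424 mm ≈ 617 m.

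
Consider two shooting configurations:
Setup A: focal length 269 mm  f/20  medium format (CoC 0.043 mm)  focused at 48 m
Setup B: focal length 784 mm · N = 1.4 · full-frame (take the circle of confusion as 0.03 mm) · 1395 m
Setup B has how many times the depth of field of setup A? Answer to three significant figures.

3.34

Setup A: H = 269²/(20×0.043) + 269 ≈ 84409.7 mm; DoF = Df − Dn = 110925 − 30626 ≈ 80299 mm.
Setup B: H = 784²/(1.4×0.03) + 784 ≈ 14635450.7 mm; DoF = Df − Dn = 1541893 − 1273661 ≈ 268232 mm.
Ratio = 268232 / 80299 ≈ 3.34.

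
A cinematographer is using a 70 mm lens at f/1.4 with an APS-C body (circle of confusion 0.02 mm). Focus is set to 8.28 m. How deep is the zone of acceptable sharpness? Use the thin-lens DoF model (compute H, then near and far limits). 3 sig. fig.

0.779 m

Hyperfocal distance H = f²/(N·c) + f = 70²/(1.4 × 0.02) + 70 = 4900/0.028 + 70 ≈ 175070.0 mm ≈ 175.1 m.
Near limit Dn = s·(H − f)/(H + s − 2f) = 8280 × (175070.0 − 70) / (175070.0 + 8280 − 2 × 70) = 8280 × 175000.0 / 183210.0 ≈ 7908.96 mm.
Far limit Df = s·(H − f)/(H − s) = 8280 × (175070.0 − 70) / (175070.0 − 8280) = 8280 × 175000.0 / 166790.0 ≈ 8687.57 mm.
Depth of field = Df − Dn = 8687.57 − 7908.96 ≈ 778.61 mm ≈ 0.779 m.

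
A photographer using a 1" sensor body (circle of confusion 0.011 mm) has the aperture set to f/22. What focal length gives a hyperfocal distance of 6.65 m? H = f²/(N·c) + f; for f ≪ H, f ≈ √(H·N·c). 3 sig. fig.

From H = f²/(N·c) + f, with f ≪ H: f ≈ √(H·N·c) = √(6650 × 22 × 0.011) = √1609.3 ≈ 40.12 mm.
Exact: f² + N·c·f − N·c·H = 0 ⇒ f = (−N·c + √((N·c)² + 4·N·c·H))/2 = (−0.242 + √6437.3)/2 ≈ 39.995 mm ≈ 40.0 mm.

40.0 mm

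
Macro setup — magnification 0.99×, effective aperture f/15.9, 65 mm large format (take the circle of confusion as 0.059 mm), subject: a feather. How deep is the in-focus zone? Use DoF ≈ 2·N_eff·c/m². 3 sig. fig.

At magnification m, DoF ≈ 2·N_eff·c/m² = 2 × 15.9 × 0.059 / 0.99² = 1.876 / 0.9801 ≈ 1.91 mm.

1.91 mm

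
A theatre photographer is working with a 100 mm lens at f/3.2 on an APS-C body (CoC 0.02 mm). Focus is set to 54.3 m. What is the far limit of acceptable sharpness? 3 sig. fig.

Hyperfocal distance H = f²/(N·c) + f = 100²/(3.2 × 0.02) + 100 = 10000/0.064 + 100 ≈ 156350.0 mm ≈ 156.3 m.
Far limit Df = s·(H − f)/(H − s) = 54300 × (156350.0 − 100) / (156350.0 − 54300) = 54300 × 156250.0 / 102050.0 ≈ 83139 mm ≈ 83.1 m.

83.1 m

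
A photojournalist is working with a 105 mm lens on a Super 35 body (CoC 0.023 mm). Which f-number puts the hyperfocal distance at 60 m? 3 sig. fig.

f/8

Rearrange H = f²/(N·c) + f for N: N = f² / ((H − f)·c).
N = 105² / ((60000 − 105) × 0.023) = 11025 / 1378 ≈ 8.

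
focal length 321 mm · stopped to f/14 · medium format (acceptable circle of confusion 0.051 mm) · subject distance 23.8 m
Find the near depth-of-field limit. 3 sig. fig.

20.5 m

Hyperfocal distance H = f²/(N·c) + f = 321²/(14 × 0.051) + 321 = 103041/0.714 + 321 ≈ 144636.1 mm ≈ 144.6 m.
Near limit Dn = s·(H − f)/(H + s − 2f) = 23800 × (144636.1 − 321) / (144636.1 + 23800 − 2 × 321) = 23800 × 144315.1 / 167794.1 ≈ 20470 mm ≈ 20.5 m.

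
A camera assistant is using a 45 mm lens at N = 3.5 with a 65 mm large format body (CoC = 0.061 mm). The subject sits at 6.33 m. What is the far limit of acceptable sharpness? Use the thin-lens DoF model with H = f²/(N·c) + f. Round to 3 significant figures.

18.8 m

Hyperfocal distance H = f²/(N·c) + f = 45²/(3.5 × 0.061) + 45 = 2025/0.2135 + 45 ≈ 9529.8 mm ≈ 9.530 m.
Far limit Df = s·(H − f)/(H − s) = 6330 × (9529.8 − 45) / (9529.8 − 6330) = 6330 × 9484.8 / 3199.8 ≈ 18763 mm ≈ 18.8 m.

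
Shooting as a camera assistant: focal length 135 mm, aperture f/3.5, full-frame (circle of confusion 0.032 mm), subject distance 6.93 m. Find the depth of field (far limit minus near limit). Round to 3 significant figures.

0.580 m

Hyperfocal distance H = f²/(N·c) + f = 135²/(3.5 × 0.032) + 135 = 18225/0.112 + 135 ≈ 162858.2 mm ≈ 162.9 m.
Near limit Dn = s·(H − f)/(H + s − 2f) = 6930 × (162858.2 − 135) / (162858.2 + 6930 − 2 × 135) = 6930 × 162723.2 / 169518.2 ≈ 6652.22 mm.
Far limit Df = s·(H − f)/(H − s) = 6930 × (162858.2 − 135) / (162858.2 − 6930) = 6930 × 162723.2 / 155928.2 ≈ 7231.99 mm.
Depth of field = Df − Dn = 7231.99 − 6652.22 ≈ 579.77 mm ≈ 0.580 m.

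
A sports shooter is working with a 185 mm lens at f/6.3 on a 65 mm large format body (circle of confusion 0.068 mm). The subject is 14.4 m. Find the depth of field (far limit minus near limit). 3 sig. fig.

5.29 m

Hyperfocal distance H = f²/(N·c) + f = 185²/(6.3 × 0.068) + 185 = 34225/0.4284 + 185 ≈ 80075.3 mm ≈ 80.08 m.
Near limit Dn = s·(H − f)/(H + s − 2f) = 14400 × (80075.3 − 185) / (80075.3 + 14400 − 2 × 185) = 14400 × 79890.3 / 94105.3 ≈ 12224.8 mm.
Far limit Df = s·(H − f)/(H − s) = 14400 × (80075.3 − 185) / (80075.3 − 14400) = 14400 × 79890.3 / 65675.3 ≈ 17516.8 mm.
Depth of field = Df − Dn = 17516.8 − 12224.8 ≈ 5292.0 mm ≈ 5.29 m.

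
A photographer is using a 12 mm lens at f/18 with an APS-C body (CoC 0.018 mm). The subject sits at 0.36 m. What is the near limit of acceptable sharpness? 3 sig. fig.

Hyperfocal distance H = f²/(N·c) + f = 12²/(18 × 0.018) + 12 = 144/0.324 + 12 ≈ 456.4 mm ≈ 0.456 m.
Near limit Dn = s·(H − f)/(H + s − 2f) = 360 × (456.4 − 12) / (456.4 + 360 − 2 × 12) = 360 × 444.4 / 792.4 ≈ 201.91 mm.

202 mm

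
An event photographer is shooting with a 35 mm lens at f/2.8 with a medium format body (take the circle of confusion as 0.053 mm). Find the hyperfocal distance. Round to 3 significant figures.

8.29 m

Hyperfocal distance H = f²/(N·c) + f = 35²/(2.8 × 0.053) + 35 = 1225/0.1484 + 35 ≈ 8289.7 mm ≈ 8.29 m.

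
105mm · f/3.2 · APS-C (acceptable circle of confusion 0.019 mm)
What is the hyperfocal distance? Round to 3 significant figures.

Hyperfocal distance H = f²/(N·c) + f = 105²/(3.2 × 0.019) + 105 = 11025/0.0608 + 105 ≈ 181437.2 mm ≈ 181 m.

181 m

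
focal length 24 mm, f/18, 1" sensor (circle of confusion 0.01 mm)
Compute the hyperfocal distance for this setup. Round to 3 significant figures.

Hyperfocal distance H = f²/(N·c) + f = 24²/(18 × 0.01) + 24 = 576/0.18 + 24 ≈ 3224.0 mm ≈ 3.22 m.

3.22 m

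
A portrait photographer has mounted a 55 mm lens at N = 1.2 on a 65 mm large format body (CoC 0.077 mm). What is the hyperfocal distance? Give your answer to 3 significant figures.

Hyperfocal distance H = f²/(N·c) + f = 55²/(1.2 × 0.077) + 55 = 3025/0.0924 + 55 ≈ 32793.1 mm ≈ 32.8 m.

32.8 m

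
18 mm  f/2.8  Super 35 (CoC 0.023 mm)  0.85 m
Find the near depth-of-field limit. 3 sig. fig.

0.729 m

Hyperfocal distance H = f²/(N·c) + f = 18²/(2.8 × 0.023) + 18 = 324/0.0644 + 18 ≈ 5049.1 mm ≈ 5.049 m.
Near limit Dn = s·(H − f)/(H + s − 2f) = 850 × (5049.1 − 18) / (5049.1 + 850 − 2 × 18) = 850 × 5031.1 / 5863.1 ≈ 729.38 mm ≈ 0.729 m.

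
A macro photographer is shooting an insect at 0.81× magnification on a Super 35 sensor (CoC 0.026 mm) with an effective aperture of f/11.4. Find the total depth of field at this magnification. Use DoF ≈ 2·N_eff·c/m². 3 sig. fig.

At magnification m, DoF ≈ 2·N_eff·c/m² = 2 × 11.4 × 0.026 / 0.81² = 0.5928 / 0.6561 ≈ 0.904 mm.

0.904 mm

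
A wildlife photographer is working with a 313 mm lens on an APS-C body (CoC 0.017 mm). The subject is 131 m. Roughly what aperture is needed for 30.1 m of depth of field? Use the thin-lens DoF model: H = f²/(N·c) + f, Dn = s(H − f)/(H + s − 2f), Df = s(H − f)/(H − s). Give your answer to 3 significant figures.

Write h = H − f = f²/(N·c). The thin-lens limits are Dn = s·h/(h + (s−f)) and Df = s·h/(h − (s−f)), so DoF = Df − Dn = 2·s·(s−f)·h / (h² − (s−f)²).
That is a quadratic in h: DoF·h² − 2·s·(s−f)·h − DoF·(s−f)² = 0 ⇒ h = (s−f)·(s + √(s² + DoF²)) / DoF = 130687 × (131000 + √(131000² + 30100²)) / 30100 = 130687 × (131000 + 134414) / 30100 ≈ 1152362 mm.
Then N = f²/(c·h) = 313² / (0.017 × 1152362) = 97969 / 19590 ≈ 5.

f/5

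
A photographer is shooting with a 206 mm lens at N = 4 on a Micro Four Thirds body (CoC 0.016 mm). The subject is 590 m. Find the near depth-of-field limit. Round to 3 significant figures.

312 m

Hyperfocal distance H = f²/(N·c) + f = 206²/(4 × 0.016) + 206 = 42436/0.064 + 206 ≈ 663268.5 mm ≈ 663.3 m.
Near limit Dn = s·(H − f)/(H + s − 2f) = 590000 × (663268.5 − 206) / (663268.5 + 590000 − 2 × 206) = 590000 × 663062.5 / 1252856.5 ≈ 312252 mm ≈ 312 m.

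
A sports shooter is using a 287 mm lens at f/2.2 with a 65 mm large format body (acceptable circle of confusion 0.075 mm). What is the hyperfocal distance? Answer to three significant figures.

Hyperfocal distance H = f²/(N·c) + f = 287²/(2.2 × 0.075) + 287 = 82369/0.165 + 287 ≈ 499493.1 mm ≈ 499 m.

499 m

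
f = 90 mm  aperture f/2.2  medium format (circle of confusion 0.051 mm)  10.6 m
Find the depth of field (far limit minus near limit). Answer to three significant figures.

3.15 m

Hyperfocal distance H = f²/(N·c) + f = 90²/(2.2 × 0.051) + 90 = 8100/0.1122 + 90 ≈ 72282.5 mm ≈ 72.28 m.
Near limit Dn = s·(H − f)/(H + s − 2f) = 10600 × (72282.5 − 90) / (72282.5 + 10600 − 2 × 90) = 10600 × 72192.5 / 82702.5 ≈ 9252.9 mm.
Far limit Df = s·(H − f)/(H − s) = 10600 × (72282.5 − 90) / (72282.5 − 10600) = 10600 × 72192.5 / 61682.5 ≈ 12406.1 mm.
Depth of field = Df − Dn = 12406.1 − 9252.9 ≈ 3153.2 mm ≈ 3.15 m.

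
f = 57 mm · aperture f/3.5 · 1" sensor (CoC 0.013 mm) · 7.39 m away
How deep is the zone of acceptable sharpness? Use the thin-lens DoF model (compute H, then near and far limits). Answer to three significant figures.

Hyperfocal distance H = f²/(N·c) + f = 57²/(3.5 × 0.013) + 57 = 3249/0.0455 + 57 ≈ 71463.6 mm ≈ 71.46 m.
Near limit Dn = s·(H − f)/(H + s − 2f) = 7390 × (71463.6 − 57) / (71463.6 + 7390 − 2 × 57) = 7390 × 71406.6 / 78739.6 ≈ 6701.8 mm.
Far limit Df = s·(H − f)/(H − s) = 7390 × (71463.6 − 57) / (71463.6 − 7390) = 7390 × 71406.6 / 64073.6 ≈ 8235.8 mm.
Depth of field = Df − Dn = 8235.8 − 6701.8 ≈ 1534.0 mm ≈ 1.53 m.

1.53 m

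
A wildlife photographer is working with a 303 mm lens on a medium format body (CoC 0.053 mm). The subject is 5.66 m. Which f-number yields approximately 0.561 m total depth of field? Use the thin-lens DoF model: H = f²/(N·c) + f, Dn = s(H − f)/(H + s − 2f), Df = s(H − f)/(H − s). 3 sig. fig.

f/16

Write h = H − f = f²/(N·c). The thin-lens limits are Dn = s·h/(h + (s−f)) and Df = s·h/(h − (s−f)), so DoF = Df − Dn = 2·s·(s−f)·h / (h² − (s−f)²).
That is a quadratic in h: DoF·h² − 2·s·(s−f)·h − DoF·(s−f)² = 0 ⇒ h = (s−f)·(s + √(s² + DoF²)) / DoF = 5357 × (5660 + √(5660² + 561²)) / 561 = 5357 × (5660 + 5687.73) / 561 ≈ 108360 mm.
Then N = f²/(c·h) = 303² / (0.053 × 108360) = 91809 / 5743.1 ≈ 16.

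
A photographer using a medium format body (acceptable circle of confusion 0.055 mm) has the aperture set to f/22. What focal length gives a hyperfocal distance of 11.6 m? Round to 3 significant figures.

118 mm

From H = f²/(N·c) + f, with f ≪ H: f ≈ √(H·N·c) = √(11600 × 22 × 0.055) = √14036 ≈ 118.5 mm.
Exact: f² + N·c·f − N·c·H = 0 ⇒ f = (−N·c + √((N·c)² + 4·N·c·H))/2 = (−1.21 + √56145)/2 ≈ 117.87 mm ≈ 118 mm.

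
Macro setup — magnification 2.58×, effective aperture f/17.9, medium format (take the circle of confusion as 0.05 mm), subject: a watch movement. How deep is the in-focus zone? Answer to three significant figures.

At magnification m, DoF ≈ 2·N_eff·c/m² = 2 × 17.9 × 0.05 / 2.58² = 1.79 / 6.656 ≈ 0.269 mm.

0.269 mm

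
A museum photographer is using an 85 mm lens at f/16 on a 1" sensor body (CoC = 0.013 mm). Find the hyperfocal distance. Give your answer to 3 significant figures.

Hyperfocal distance H = f²/(N·c) + f = 85²/(16 × 0.013) + 85 = 7225/0.208 + 85 ≈ 34820.6 mm ≈ 34.8 m.

34.8 m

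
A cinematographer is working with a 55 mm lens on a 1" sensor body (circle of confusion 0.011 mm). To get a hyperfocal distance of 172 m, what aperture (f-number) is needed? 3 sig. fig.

Rearrange H = f²/(N·c) + f for N: N = f² / ((H − f)·c).
N = 55² / ((172000 − 55) × 0.011) = 3025 / 1891 ≈ 1.60.

f/1.60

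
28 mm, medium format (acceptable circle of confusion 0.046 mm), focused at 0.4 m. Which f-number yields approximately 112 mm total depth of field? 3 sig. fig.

Write h = H − f = f²/(N·c). The thin-lens limits are Dn = s·h/(h + (s−f)) and Df = s·h/(h − (s−f)), so DoF = Df − Dn = 2·s·(s−f)·h / (h² − (s−f)²).
That is a quadratic in h: DoF·h² − 2·s·(s−f)·h − DoF·(s−f)² = 0 ⇒ h = (s−f)·(s + √(s² + DoF²)) / DoF = 372 × (400 + √(400² + 112²)) / 112 = 372 × (400 + 415.384) / 112 ≈ 2708.2 mm.
Then N = f²/(c·h) = 28² / (0.046 × 2708.2) = 784 / 124.58 ≈ 6.29.

f/6.29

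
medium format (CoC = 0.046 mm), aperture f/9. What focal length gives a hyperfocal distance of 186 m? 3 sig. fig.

From H = f²/(N·c) + f, with f ≪ H: f ≈ √(H·N·c) = √(186000 × 9 × 0.046) = √77004 ≈ 277.5 mm.
Exact: f² + N·c·f − N·c·H = 0 ⇒ f = (−N·c + √((N·c)² + 4·N·c·H))/2 = (−0.414 + √308016)/2 ≈ 277.29 mm ≈ 277 mm.

277 mm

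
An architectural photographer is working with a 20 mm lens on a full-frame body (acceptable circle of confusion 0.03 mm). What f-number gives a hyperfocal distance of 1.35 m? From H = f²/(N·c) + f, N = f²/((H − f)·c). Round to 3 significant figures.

f/10

Rearrange H = f²/(N·c) + f for N: N = f² / ((H − f)·c).
N = 20² / ((1350 − 20) × 0.03) = 400 / 39.90 ≈ 10.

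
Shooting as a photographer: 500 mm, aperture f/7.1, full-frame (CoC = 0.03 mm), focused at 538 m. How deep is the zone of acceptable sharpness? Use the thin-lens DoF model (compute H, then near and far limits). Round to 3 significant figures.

624 m

Hyperfocal distance H = f²/(N·c) + f = 500²/(7.1 × 0.03) + 500 = 250000/0.213 + 500 ≈ 1174208.9 mm ≈ 1174 m.
Near limit Dn = s·(H − f)/(H + s − 2f) = 538000 × (1174208.9 − 500) / (1174208.9 + 538000 − 2 × 500) = 538000 × 1173708.9 / 1711208.9 ≈ 369011 mm.
Far limit Df = s·(H − f)/(H − s) = 538000 × (1174208.9 − 500) / (1174208.9 − 538000) = 538000 × 1173708.9 / 636208.9 ≈ 992528 mm.
Depth of field = Df − Dn = 992528 − 369011 ≈ 623517 mm ≈ 624 m.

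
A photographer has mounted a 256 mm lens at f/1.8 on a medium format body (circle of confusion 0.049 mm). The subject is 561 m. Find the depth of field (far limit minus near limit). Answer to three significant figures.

Hyperfocal distance H = f²/(N·c) + f = 256²/(1.8 × 0.049) + 256 = 65536/0.0882 + 256 ≈ 743294.5 mm ≈ 743.3 m.
Near limit Dn = s·(H − f)/(H + s − 2f) = 561000 × (743294.5 − 256) / (743294.5 + 561000 − 2 × 256) = 561000 × 743038.5 / 1303782.5 ≈ 319719 mm.
Far limit Df = s·(H − f)/(H − s) = 561000 × (743294.5 − 256) / (743294.5 − 561000) = 561000 × 743038.5 / 182294.5 ≈ 2286654 mm.
Depth of field = Df − Dn = 2286654 − 319719 ≈ 1966935 mm ≈ 1970 m.

1970 m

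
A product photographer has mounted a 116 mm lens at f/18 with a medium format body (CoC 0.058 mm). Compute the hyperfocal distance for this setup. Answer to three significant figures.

Hyperfocal distance H = f²/(N·c) + f = 116²/(18 × 0.058) + 116 = 13456/1.044 + 116 ≈ 13004.9 mm ≈ 13.0 m.

13.0 m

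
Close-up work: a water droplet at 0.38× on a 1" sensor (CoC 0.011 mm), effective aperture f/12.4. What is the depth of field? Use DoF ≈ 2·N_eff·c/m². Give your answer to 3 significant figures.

1.89 mm

At magnification m, DoF ≈ 2·N_eff·c/m² = 2 × 12.4 × 0.011 / 0.38² = 0.2728 / 0.1444 ≈ 1.89 mm.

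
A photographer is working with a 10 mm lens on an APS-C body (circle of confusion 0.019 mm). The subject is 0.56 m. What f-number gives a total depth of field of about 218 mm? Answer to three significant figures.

f/1.80

Write h = H − f = f²/(N·c). The thin-lens limits are Dn = s·h/(h + (s−f)) and Df = s·h/(h − (s−f)), so DoF = Df − Dn = 2·s·(s−f)·h / (h² − (s−f)²).
That is a quadratic in h: DoF·h² − 2·s·(s−f)·h − DoF·(s−f)² = 0 ⇒ h = (s−f)·(s + √(s² + DoF²)) / DoF = 550 × (560 + √(560² + 218²)) / 218 = 550 × (560 + 600.936) / 218 ≈ 2929.0 mm.
Then N = f²/(c·h) = 10² / (0.019 × 2929.0) = 100 / 55.650 ≈ 1.80.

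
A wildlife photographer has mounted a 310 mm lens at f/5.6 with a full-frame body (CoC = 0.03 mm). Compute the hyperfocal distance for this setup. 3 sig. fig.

Hyperfocal distance H = f²/(N·c) + f = 310²/(5.6 × 0.03) + 310 = 96100/0.168 + 310 ≈ 572333.8 mm ≈ 572 m.

572 m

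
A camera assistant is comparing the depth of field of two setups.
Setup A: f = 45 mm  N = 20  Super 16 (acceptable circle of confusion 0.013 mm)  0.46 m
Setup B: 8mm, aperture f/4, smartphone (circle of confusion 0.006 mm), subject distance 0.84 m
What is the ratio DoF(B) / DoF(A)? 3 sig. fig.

11.8

Setup A: H = 45²/(20×0.013) + 45 ≈ 7833.5 mm; DoF = Df − Dn = 485.890 − 436.729 ≈ 49.161 mm.
Setup B: H = 8²/(4×0.006) + 8 ≈ 2674.7 mm; DoF = Df − Dn = 1220.93 − 640.24 ≈ 580.69 mm.
Ratio = 580.69 / 49.161 ≈ 11.8.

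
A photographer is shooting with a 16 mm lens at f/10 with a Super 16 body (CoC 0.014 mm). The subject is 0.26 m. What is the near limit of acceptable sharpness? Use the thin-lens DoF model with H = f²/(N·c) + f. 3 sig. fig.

Hyperfocal distance H = f²/(N·c) + f = 16²/(10 × 0.014) + 16 = 256/0.14 + 16 ≈ 1844.6 mm ≈ 1.845 m.
Near limit Dn = s·(H − f)/(H + s − 2f) = 260 × (1844.6 − 16) / (1844.6 + 260 − 2 × 16) = 260 × 1828.6 / 2072.6 ≈ 229.39 mm.

229 mm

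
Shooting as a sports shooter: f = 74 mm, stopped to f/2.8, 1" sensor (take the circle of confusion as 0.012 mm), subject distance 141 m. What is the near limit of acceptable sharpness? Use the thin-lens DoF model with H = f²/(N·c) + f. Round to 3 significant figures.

75.6 m

Hyperfocal distance H = f²/(N·c) + f = 74²/(2.8 × 0.012) + 74 = 5476/0.0336 + 74 ≈ 163050.2 mm ≈ 163.1 m.
Near limit Dn = s·(H − f)/(H + s − 2f) = 141000 × (163050.2 − 74) / (163050.2 + 141000 − 2 × 74) = 141000 × 162976.2 / 303902.2 ≈ 75615 mm ≈ 75.6 m.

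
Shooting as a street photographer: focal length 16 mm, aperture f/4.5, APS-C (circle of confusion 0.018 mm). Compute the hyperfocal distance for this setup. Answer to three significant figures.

Hyperfocal distance H = f²/(N·c) + f = 16²/(4.5 × 0.018) + 16 = 256/0.081 + 16 ≈ 3176.5 mm ≈ 3.18 m.

3.18 m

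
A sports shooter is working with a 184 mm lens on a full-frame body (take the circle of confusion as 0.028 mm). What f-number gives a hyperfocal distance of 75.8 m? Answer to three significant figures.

f/16

Rearrange H = f²/(N·c) + f for N: N = f² / ((H − f)·c).
N = 184² / ((75800 − 184) × 0.028) = 33856 / 2117 ≈ 16.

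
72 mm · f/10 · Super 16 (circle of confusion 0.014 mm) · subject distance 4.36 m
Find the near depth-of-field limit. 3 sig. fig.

3.91 m

Hyperfocal distance H = f²/(N·c) + f = 72²/(10 × 0.014) + 72 = 5184/0.14 + 72 ≈ 37100.6 mm ≈ 37.10 m.
Near limit Dn = s·(H − f)/(H + s − 2f) = 4360 × (37100.6 − 72) / (37100.6 + 4360 − 2 × 72) = 4360 × 37028.6 / 41316.6 ≈ 3907.5 mm ≈ 3.91 m.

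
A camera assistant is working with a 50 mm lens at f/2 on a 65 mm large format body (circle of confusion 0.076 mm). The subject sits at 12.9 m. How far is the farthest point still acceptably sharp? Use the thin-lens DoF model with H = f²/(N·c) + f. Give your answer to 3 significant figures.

59.0 m

Hyperfocal distance H = f²/(N·c) + f = 50²/(2 × 0.076) + 50 = 2500/0.152 + 50 ≈ 16497.4 mm ≈ 16.50 m.
Far limit Df = s·(H − f)/(H − s) = 12900 × (16497.4 − 50) / (16497.4 − 12900) = 12900 × 16447.4 / 3597.4 ≈ 58980 mm ≈ 59.0 m.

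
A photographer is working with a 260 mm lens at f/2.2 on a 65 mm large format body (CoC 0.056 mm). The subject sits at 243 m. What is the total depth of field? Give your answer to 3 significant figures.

Hyperfocal distance H = f²/(N·c) + f = 260²/(2.2 × 0.056) + 260 = 67600/0.1232 + 260 ≈ 548961.3 mm ≈ 549.0 m.
Near limit Dn = s·(H − f)/(H + s − 2f) = 243000 × (548961.3 − 260) / (548961.3 + 243000 − 2 × 260) = 243000 × 548701.3 / 791441.3 ≈ 168470 mm.
Far limit Df = s·(H − f)/(H − s) = 243000 × (548961.3 − 260) / (548961.3 − 243000) = 243000 × 548701.3 / 305961.3 ≈ 435789 mm.
Depth of field = Df − Dn = 435789 − 168470 ≈ 267319 mm ≈ 267 m.

267 m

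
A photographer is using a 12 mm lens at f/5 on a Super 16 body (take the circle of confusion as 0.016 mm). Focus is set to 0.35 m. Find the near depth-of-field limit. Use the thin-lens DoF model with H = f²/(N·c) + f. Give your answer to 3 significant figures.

Hyperfocal distance H = f²/(N·c) + f = 12²/(5 × 0.016) + 12 = 144/0.08 + 12 ≈ 1812.0 mm ≈ 1.812 m.
Near limit Dn = s·(H − f)/(H + s − 2f) = 350 × (1812.0 − 12) / (1812.0 + 350 − 2 × 12) = 350 × 1800.0 / 2138.0 ≈ 294.67 mm.

295 mm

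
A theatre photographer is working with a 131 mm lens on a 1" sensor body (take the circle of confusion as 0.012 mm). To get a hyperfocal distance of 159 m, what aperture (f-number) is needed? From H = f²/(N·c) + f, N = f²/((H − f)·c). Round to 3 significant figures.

Rearrange H = f²/(N·c) + f for N: N = f² / ((H − f)·c).
N = 131² / ((159000 − 131) × 0.012) = 17161 / 1906 ≈ 9.

f/9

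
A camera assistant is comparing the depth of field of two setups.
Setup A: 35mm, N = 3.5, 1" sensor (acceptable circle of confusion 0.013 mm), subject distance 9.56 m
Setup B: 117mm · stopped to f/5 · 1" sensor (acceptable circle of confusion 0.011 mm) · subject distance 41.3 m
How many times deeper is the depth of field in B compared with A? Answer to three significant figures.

1.82

Setup A: H = 35²/(3.5×0.013) + 35 ≈ 26958.1 mm; DoF = Df − Dn = 14793.9 − 7061.7 ≈ 7732.2 mm.
Setup B: H = 117²/(5×0.011) + 117 ≈ 249007.9 mm; DoF = Df − Dn = 49489 − 35436 ≈ 14053 mm.
Ratio = 14053 / 7732.2 ≈ 1.82.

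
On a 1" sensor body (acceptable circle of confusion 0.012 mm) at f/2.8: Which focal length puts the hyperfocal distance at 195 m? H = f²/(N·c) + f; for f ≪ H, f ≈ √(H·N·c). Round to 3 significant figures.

80.9 mm

From H = f²/(N·c) + f, with f ≪ H: f ≈ √(H·N·c) = √(195000 × 2.8 × 0.012) = √6552.0 ≈ 80.94 mm.
The +f correction barely moves this — solving exactly, f² + N·c·f − N·c·H = 0 ⇒ f = (−N·c + √((N·c)² + 4·N·c·H))/2 = (−0.0336 + √26208)/2 ≈ 80.928 mm, so f ≈ 80.9 mm.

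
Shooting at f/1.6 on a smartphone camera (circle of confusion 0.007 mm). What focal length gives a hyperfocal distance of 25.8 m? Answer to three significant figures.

17.0 mm

From H = f²/(N·c) + f, with f ≪ H: f ≈ √(H·N·c) = √(25800 × 1.6 × 0.007) = √288.96 ≈ 17.00 mm.
The +f correction barely moves this — solving exactly, f² + N·c·f − N·c·H = 0 ⇒ f = (−N·c + √((N·c)² + 4·N·c·H))/2 = (−0.0112 + √1155.8)/2 ≈ 16.993 mm, so f ≈ 17.0 mm.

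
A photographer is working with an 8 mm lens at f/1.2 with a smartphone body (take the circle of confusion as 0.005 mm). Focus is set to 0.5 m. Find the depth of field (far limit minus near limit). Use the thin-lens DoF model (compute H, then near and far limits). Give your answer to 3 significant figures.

Hyperfocal distance H = f²/(N·c) + f = 8²/(1.2 × 0.005) + 8 = 64/0.006 + 8 ≈ 10674.7 mm ≈ 10.67 m.
Near limit Dn = s·(H − f)/(H + s − 2f) = 500 × (10674.7 − 8) / (10674.7 + 500 − 2 × 8) = 500 × 10666.7 / 11158.7 ≈ 477.954 mm.
Far limit Df = s·(H − f)/(H − s) = 500 × (10674.7 − 8) / (10674.7 − 500) = 500 × 10666.7 / 10174.7 ≈ 524.178 mm.
Depth of field = Df − Dn = 524.178 − 477.954 ≈ 46.224 mm.

46.2 mm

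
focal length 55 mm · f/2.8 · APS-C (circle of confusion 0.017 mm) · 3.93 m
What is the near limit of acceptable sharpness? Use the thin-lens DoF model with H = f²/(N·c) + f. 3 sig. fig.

Hyperfocal distance H = f²/(N·c) + f = 55²/(2.8 × 0.017) + 55 = 3025/0.0476 + 55 ≈ 63605.4 mm ≈ 63.61 m.
Near limit Dn = s·(H − f)/(H + s − 2f) = 3930 × (63605.4 − 55) / (63605.4 + 3930 − 2 × 55) = 3930 × 63550.4 / 67425.4 ≈ 3704.1 mm ≈ 3.70 m.

3.70 m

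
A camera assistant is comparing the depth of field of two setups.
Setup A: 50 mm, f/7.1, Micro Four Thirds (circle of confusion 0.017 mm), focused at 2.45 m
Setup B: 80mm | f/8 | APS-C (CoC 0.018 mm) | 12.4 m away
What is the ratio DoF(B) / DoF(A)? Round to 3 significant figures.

Setup A: H = 50²/(7.1×0.017) + 50 ≈ 20762.5 mm; DoF = Df − Dn = 2771.09 − 2195.59 ≈ 575.50 mm.
Setup B: H = 80²/(8×0.018) + 80 ≈ 44524.4 mm; DoF = Df − Dn = 17155.5 − 9708.7 ≈ 7446.8 mm.
Ratio = 7446.8 / 575.50 ≈ 12.9.

12.9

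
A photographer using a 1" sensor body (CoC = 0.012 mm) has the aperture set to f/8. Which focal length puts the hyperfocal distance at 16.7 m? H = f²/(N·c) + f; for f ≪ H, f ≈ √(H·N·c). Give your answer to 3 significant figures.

40.0 mm

From H = f²/(N·c) + f, with f ≪ H: f ≈ √(H·N·c) = √(16700 × 8 × 0.012) = √1603.2 ≈ 40.04 mm.
The +f correction barely moves this — solving exactly, f² + N·c·f − N·c·H = 0 ⇒ f = (−N·c + √((N·c)² + 4·N·c·H))/2 = (−0.096 + √6412.8)/2 ≈ 39.992 mm, so f ≈ 40.0 mm.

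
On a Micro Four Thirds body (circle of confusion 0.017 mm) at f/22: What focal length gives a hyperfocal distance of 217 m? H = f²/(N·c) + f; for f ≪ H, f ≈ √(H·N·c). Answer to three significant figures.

From H = f²/(N·c) + f, with f ≪ H: f ≈ √(H·N·c) = √(217000 × 22 × 0.017) = √81158 ≈ 284.9 mm.
The +f correction barely moves this — solving exactly, f² + N·c·f − N·c·H = 0 ⇒ f = (−N·c + √((N·c)² + 4·N·c·H))/2 = (−0.374 + √324632)/2 ≈ 284.70 mm, so f ≈ 285 mm.

285 mm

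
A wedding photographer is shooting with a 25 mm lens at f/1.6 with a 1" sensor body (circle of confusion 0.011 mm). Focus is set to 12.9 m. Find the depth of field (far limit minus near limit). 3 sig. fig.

10.8 m

Hyperfocal distance H = f²/(N·c) + f = 25²/(1.6 × 0.011) + 25 = 625/0.0176 + 25 ≈ 35536.4 mm ≈ 35.54 m.
Near limit Dn = s·(H − f)/(H + s − 2f) = 12900 × (35536.4 − 25) / (35536.4 + 12900 − 2 × 25) = 12900 × 35511.4 / 48386.4 ≈ 9467 mm.
Far limit Df = s·(H − f)/(H − s) = 12900 × (35536.4 − 25) / (35536.4 − 12900) = 12900 × 35511.4 / 22636.4 ≈ 20237 mm.
Depth of field = Df − Dn = 20237 − 9467 ≈ 10770 mm ≈ 10.8 m.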